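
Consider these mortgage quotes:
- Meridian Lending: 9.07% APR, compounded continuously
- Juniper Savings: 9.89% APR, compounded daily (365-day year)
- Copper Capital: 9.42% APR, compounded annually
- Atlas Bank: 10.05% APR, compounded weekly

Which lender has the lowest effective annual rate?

Meridian Lending: e^0.0907 − 1 = 9.494%
Juniper Savings: (1 + 0.0989/365)^365 − 1 = 10.394%
Copper Capital: compounded annually, EAR = 9.420%
Atlas Bank: (1 + 0.1005/52)^52 − 1 = 10.562%
The lowest effective annual rate is Copper Capital at 9.420%.

Copper Capital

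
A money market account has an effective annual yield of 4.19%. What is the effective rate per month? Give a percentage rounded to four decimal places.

0.3426%

The per-month rate i satisfies (1 + i)^12 = 1 + 0.0419.
i = 1.0419^(1/12) − 1 = 0.0034264 = 0.3426%.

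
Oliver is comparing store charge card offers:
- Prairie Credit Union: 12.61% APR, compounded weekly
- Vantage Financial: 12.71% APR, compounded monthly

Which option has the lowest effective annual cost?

Prairie Credit Union

Prairie Credit Union: (1 + 0.1261/52)^52 − 1 = 13.422%
Vantage Financial: (1 + 0.1271/12)^12 − 1 = 13.477%
The lowest effective annual rate is Prairie Credit Union at 13.422%.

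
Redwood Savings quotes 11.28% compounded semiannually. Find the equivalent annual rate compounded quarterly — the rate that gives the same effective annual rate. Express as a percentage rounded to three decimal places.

EAR = (1 + 0.1128/2)^2 − 1 = 0.115981.
Solve (1 + r/4)^4 = 1.115981: r/4 = 1.115981^(1/4) − 1 = 0.027813, so r = 0.111253 = 11.125%.

11.125%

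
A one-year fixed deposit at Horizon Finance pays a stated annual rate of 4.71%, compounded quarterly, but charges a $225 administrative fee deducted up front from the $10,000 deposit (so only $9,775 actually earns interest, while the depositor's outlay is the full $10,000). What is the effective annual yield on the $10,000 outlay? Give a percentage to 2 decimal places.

2.44%

Value after one year: 9,775 × (1 + 0.0471/4)^4 = 9,775 × 1.047938 = $10,243.60.
Effective yield on the $10,000 outlay: 10,243.60 / 10,000 − 1 = 0.024360 = 2.44%.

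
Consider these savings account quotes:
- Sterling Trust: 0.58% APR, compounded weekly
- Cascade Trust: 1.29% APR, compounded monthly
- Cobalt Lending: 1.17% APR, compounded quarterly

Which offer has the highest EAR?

Sterling Trust: (1 + 0.0058/52)^52 − 1 = 0.582%
Cascade Trust: (1 + 0.0129/12)^12 − 1 = 1.298%
Cobalt Lending: (1 + 0.0117/4)^4 − 1 = 1.175%
The highest effective annual rate is Cascade Trust at 1.298%.

Cascade Trust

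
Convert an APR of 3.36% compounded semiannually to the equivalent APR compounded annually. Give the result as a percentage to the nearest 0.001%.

3.388%

EAR = (1 + 0.0336/2)^2 − 1 = 0.033882.
Compounded annually, the equivalent nominal rate is the EAR itself: 3.388%.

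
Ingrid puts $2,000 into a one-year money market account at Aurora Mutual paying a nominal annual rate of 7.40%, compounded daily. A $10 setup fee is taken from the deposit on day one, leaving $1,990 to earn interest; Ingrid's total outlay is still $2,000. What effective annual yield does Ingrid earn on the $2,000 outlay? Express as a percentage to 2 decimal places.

Value after one year: 1,990 × (1 + 0.0740/365)^365 = 1,990 × 1.076799 = $2,142.83.
Effective yield on the $2,000 outlay: 2,142.83 / 2,000 − 1 = 0.071415 = 7.14%.

7.14%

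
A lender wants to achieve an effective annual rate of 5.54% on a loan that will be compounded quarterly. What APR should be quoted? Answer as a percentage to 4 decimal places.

(1 + r/4)^4 − 1 = 0.0554, so 1 + r/4 = 1.0554^(1/4).
r/4 = 0.013571, so r = 0.054285 = 5.4285%.

5.4285%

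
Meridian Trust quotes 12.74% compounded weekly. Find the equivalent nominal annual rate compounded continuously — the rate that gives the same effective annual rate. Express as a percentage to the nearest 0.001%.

12.724%

EAR = (1 + 0.1274/52)^52 − 1 = 0.135694.
Equivalent continuous rate: r = ln(1 + 0.135694) = 0.127244 = 12.724%.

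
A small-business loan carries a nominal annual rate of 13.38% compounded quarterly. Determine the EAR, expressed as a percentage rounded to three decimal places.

14.066%

EAR = (1 + 0.1338/4)^4 − 1.
= (1 + 0.033450)^4 − 1 = 1.140664 − 1 = 14.066%.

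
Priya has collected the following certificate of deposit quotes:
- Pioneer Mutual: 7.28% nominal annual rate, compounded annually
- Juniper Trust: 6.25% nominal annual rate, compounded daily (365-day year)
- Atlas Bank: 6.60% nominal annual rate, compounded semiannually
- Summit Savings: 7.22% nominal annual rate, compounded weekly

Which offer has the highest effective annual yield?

Pioneer Mutual: compounded annually, EAR = 7.280%
Juniper Trust: (1 + 0.0625/365)^365 − 1 = 6.449%
Atlas Bank: (1 + 0.0660/2)^2 − 1 = 6.709%
Summit Savings: (1 + 0.0722/52)^52 − 1 = 7.482%
The highest effective annual rate is Summit Savings at 7.482%.

Summit Savings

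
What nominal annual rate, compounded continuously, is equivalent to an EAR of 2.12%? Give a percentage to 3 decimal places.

2.098%

Continuous: nominal r satisfies e^r − 1 = 0.0212.
r = ln(1 + 0.0212) = ln(1.0212) = 0.020978 = 2.098%.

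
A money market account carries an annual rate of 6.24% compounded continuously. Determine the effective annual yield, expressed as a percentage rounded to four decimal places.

With continuous compounding, EAR = e^0.0624 − 1.
e^0.0624 = 1.064388, so EAR = 0.064388 = 6.4388%.

6.4388%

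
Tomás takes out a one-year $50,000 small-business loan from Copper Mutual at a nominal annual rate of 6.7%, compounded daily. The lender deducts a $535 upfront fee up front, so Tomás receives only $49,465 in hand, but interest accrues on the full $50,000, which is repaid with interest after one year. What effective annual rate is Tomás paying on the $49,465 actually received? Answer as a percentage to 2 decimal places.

8.09%

Amount owed after one year: 50,000 × (1 + 0.067/365)^365 = 50,000 × 1.069289 = $53,464.45.
Effective rate on net proceeds: 53,464.45 / 49,465 − 1 = 0.080854 = 8.09%.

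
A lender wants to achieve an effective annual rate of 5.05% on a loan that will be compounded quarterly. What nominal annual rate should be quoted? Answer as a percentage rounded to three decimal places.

(1 + r/4)^4 − 1 = 0.0505, so 1 + r/4 = 1.0505^(1/4).
r/4 = 0.012393, so r = 0.049571 = 4.957%.

4.957%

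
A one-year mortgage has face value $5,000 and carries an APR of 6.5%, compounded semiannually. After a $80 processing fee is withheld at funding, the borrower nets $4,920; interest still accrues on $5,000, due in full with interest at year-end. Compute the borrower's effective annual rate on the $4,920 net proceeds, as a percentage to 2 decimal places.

8.34%

Amount owed after one year: 5,000 × (1 + 0.065/2)^2 = 5,000 × 1.066056 = $5,330.28.
Effective rate on net proceeds: 5,330.28 / 4,920 − 1 = 0.083390 = 8.34%.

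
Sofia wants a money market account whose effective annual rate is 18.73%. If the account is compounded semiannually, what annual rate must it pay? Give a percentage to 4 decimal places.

(1 + r/2)^2 − 1 = 0.1873, so 1 + r/2 = 1.1873^(1/2).
r/2 = 0.089633, so r = 0.179266 = 17.9266%.

17.9266%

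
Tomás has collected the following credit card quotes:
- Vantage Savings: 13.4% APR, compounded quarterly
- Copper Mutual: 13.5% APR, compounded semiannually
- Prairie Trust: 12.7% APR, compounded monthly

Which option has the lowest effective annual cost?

Prairie Trust

Vantage Savings: (1 + 0.134/4)^4 − 1 = 14.089%
Copper Mutual: (1 + 0.135/2)^2 − 1 = 13.956%
Prairie Trust: (1 + 0.127/12)^12 − 1 = 13.466%
The lowest effective annual rate is Prairie Trust at 13.466%.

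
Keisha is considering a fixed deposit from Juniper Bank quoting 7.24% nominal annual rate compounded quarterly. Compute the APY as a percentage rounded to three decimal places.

7.439%

EAR = (1 + 0.0724/4)^4 − 1.
= 1.074389 − 1 = 7.439%.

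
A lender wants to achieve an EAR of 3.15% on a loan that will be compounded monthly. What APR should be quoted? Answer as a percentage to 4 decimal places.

3.1054%

(1 + r/12)^12 − 1 = 0.0315, so 1 + r/12 = 1.0315^(1/12).
r/12 = 0.002588, so r = 0.031054 = 3.1054%.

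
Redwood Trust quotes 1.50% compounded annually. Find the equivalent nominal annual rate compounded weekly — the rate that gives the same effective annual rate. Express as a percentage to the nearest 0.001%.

1.489%

Compounded annually, EAR = nominal = 0.015000.
Solve (1 + r/52)^52 = 1.015000: r/52 = 1.015000^(1/52) − 1 = 0.000286, so r = 0.014891 = 1.489%.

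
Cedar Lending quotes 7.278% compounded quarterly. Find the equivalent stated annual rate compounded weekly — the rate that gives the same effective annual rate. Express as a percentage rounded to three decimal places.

EAR = (1 + 0.07278/4)^4 − 1 = 0.074791.
Solve (1 + r/52)^52 = 1.074791: r/52 = 1.074791^(1/52) − 1 = 0.001388, so r = 0.072176 = 7.218%.

7.218%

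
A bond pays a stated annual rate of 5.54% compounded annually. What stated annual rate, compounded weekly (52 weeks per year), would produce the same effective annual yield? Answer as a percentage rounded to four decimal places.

Compounded annually, EAR = nominal = 0.055400.
Solve (1 + r/52)^52 = 1.055400: r/52 = 1.055400^(1/52) − 1 = 0.001037, so r = 0.053948 = 5.3948%.

5.3948%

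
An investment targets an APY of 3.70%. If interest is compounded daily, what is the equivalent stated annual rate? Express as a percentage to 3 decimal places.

3.633%

(1 + r/365)^365 − 1 = 0.0370, so 1 + r/365 = 1.0370^(1/365).
r/365 = 0.000100, so r = 0.036334 = 3.633%.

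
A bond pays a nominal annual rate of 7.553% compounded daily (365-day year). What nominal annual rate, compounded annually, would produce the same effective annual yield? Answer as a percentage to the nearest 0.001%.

7.845%

EAR = (1 + 0.07553/365)^365 − 1 = 0.078447.
Compounded annually, the equivalent nominal rate is the EAR itself: 7.845%.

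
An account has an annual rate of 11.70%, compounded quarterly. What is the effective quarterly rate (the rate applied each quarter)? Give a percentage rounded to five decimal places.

2.92500%

With a nominal annual rate compounded quarterly, the periodic rate is the nominal rate divided by 4.
i = 0.1170 / 4 = 0.0292500 = 2.92500%.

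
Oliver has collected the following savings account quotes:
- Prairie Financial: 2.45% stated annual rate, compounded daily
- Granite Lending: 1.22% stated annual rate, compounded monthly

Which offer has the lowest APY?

Prairie Financial: (1 + 0.0245/365)^365 − 1 = 2.480%
Granite Lending: (1 + 0.0122/12)^12 − 1 = 1.227%
The lowest effective annual rate is Granite Lending at 1.227%.

Granite Lending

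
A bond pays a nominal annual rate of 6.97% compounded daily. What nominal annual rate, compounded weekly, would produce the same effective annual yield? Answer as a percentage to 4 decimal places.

6.9740%

EAR = (1 + 0.0697/365)^365 − 1 = 0.072179.
Solve (1 + r/52)^52 = 1.072179: r/52 = 1.072179^(1/52) − 1 = 0.001341, so r = 0.069740 = 6.9740%.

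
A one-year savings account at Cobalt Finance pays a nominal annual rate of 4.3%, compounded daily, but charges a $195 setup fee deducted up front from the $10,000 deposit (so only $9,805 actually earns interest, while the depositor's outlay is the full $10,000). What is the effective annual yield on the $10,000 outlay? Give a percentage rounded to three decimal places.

2.358%

Value after one year: 9,805 × (1 + 0.043/365)^365 = 9,805 × 1.043935 = $10,235.79.
Effective yield on the $10,000 outlay: 10,235.79 / 10,000 − 1 = 0.023579 = 2.358%.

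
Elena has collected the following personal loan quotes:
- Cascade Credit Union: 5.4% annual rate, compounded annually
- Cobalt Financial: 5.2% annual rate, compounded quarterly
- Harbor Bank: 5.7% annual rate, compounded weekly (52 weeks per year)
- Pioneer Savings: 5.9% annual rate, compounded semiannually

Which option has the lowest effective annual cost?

Cobalt Financial

Cascade Credit Union: compounded annually, EAR = 5.400%
Cobalt Financial: (1 + 0.052/4)^4 − 1 = 5.302%
Harbor Bank: (1 + 0.057/52)^52 − 1 = 5.862%
Pioneer Savings: (1 + 0.059/2)^2 − 1 = 5.987%
The lowest effective annual rate is Cobalt Financial at 5.302%.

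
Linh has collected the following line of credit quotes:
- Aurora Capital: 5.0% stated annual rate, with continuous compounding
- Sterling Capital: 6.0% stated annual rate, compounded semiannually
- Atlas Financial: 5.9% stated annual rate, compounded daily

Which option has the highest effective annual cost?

Sterling Capital

Aurora Capital: e^0.050 − 1 = 5.127%
Sterling Capital: (1 + 0.060/2)^2 − 1 = 6.090%
Atlas Financial: (1 + 0.059/365)^365 − 1 = 6.077%
The highest effective annual rate is Sterling Capital at 6.090%.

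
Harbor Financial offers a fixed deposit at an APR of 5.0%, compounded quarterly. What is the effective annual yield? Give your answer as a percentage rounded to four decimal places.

5.0945%

EAR = (1 + 0.050/4)^4 − 1.
= (1 + 0.012500)^4 − 1 = 1.050945 − 1 = 5.0945%.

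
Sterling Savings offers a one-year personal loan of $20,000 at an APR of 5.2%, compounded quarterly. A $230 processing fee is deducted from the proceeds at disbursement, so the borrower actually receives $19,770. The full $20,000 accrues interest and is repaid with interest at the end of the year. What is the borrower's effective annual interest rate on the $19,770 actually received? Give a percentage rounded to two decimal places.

Amount owed after one year: 20,000 × (1 + 0.052/4)^4 = 20,000 × 1.053023 = $21,060.46.
Effective rate on net proceeds: 21,060.46 / 19,770 − 1 = 0.065273 = 6.53%.

6.53%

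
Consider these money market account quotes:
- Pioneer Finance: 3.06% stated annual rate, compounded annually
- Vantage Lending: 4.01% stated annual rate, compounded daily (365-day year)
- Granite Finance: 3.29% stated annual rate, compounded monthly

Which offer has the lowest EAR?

Pioneer Finance: compounded annually, EAR = 3.060%
Vantage Lending: (1 + 0.0401/365)^365 − 1 = 4.091%
Granite Finance: (1 + 0.0329/12)^12 − 1 = 3.340%
The lowest effective annual rate is Pioneer Finance at 3.060%.

Pioneer Finance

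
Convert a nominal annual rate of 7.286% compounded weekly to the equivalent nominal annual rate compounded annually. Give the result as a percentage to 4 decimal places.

7.5525%

EAR = (1 + 0.07286/52)^52 − 1 = 0.075525.
Compounded annually, the equivalent nominal rate is the EAR itself: 7.5525%.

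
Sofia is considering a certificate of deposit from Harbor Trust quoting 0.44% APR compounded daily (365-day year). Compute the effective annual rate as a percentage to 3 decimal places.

0.441%

EAR = (1 + 0.0044/365)^365 − 1.
= 1.004410 − 1 = 0.441%.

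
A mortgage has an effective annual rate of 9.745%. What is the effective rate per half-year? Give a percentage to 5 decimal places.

4.75925%

The per-half-year rate i satisfies (1 + i)^2 = 1 + 0.09745.
i = 1.09745^(1/2) − 1 = 0.0475925 = 4.75925%.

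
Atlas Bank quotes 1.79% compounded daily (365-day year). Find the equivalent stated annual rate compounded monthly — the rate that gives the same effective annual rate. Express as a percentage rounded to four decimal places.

1.7913%

EAR = (1 + 0.0179/365)^365 − 1 = 0.018061.
Solve (1 + r/12)^12 = 1.018061: r/12 = 1.018061^(1/12) − 1 = 0.001493, so r = 0.017913 = 1.7913%.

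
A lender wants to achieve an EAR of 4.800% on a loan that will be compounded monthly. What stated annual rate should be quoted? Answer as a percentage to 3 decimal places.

4.698%

(1 + r/12)^12 − 1 = 0.04800, so 1 + r/12 = 1.04800^(1/12).
r/12 = 0.003915, so r = 0.046975 = 4.698%.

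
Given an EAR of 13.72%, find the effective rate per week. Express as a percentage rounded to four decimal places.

0.2476%

The per-week rate i satisfies (1 + i)^52 = 1 + 0.1372.
i = 1.1372^(1/52) − 1 = 0.0024755 = 0.2476%.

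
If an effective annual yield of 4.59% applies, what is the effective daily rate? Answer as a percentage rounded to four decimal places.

The per-day rate i satisfies (1 + i)^365 = 1 + 0.0459.
i = 1.0459^(1/365) − 1 = 0.0001230 = 0.0123%.

0.0123%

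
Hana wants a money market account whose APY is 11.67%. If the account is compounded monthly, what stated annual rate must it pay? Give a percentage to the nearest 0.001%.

(1 + r/12)^12 − 1 = 0.1167, so 1 + r/12 = 1.1167^(1/12).
r/12 = 0.009241, so r = 0.110887 = 11.089%.

11.089%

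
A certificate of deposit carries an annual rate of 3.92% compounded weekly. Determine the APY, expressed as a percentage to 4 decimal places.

3.9963%

EAR = (1 + 0.0392/52)^52 − 1.
= 1.039963 − 1 = 3.9963%.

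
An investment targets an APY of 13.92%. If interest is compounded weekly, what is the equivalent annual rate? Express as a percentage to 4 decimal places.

(1 + r/52)^52 − 1 = 0.1392, so 1 + r/52 = 1.1392^(1/52).
r/52 = 0.002509, so r = 0.130490 = 13.0490%.

13.0490%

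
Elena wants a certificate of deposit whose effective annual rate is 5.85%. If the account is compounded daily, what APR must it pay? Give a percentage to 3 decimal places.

(1 + r/365)^365 − 1 = 0.0585, so 1 + r/365 = 1.0585^(1/365).
r/365 = 0.000156, so r = 0.056857 = 5.686%.

5.686%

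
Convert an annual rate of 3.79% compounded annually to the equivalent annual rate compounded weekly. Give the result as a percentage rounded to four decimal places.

3.7213%

Compounded annually, EAR = nominal = 0.037900.
Solve (1 + r/52)^52 = 1.037900: r/52 = 1.037900^(1/52) − 1 = 0.000716, so r = 0.037213 = 3.7213%.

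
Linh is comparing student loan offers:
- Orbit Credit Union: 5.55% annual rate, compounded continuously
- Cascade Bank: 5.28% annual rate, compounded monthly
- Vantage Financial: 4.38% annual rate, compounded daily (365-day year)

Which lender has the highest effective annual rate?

Orbit Credit Union: e^0.0555 − 1 = 5.707%
Cascade Bank: (1 + 0.0528/12)^12 − 1 = 5.410%
Vantage Financial: (1 + 0.0438/365)^365 − 1 = 4.477%
The highest effective annual rate is Orbit Credit Union at 5.707%.

Orbit Credit Union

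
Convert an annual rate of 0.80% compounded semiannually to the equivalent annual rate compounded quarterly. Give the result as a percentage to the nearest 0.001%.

EAR = (1 + 0.0080/2)^2 − 1 = 0.008016.
Solve (1 + r/4)^4 = 1.008016: r/4 = 1.008016^(1/4) − 1 = 0.001998, so r = 0.007992 = 0.799%.

0.799%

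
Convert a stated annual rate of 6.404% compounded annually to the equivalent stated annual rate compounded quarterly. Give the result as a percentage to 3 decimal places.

6.256%

Compounded annually, EAR = nominal = 0.064040.
Solve (1 + r/4)^4 = 1.064040: r/4 = 1.064040^(1/4) − 1 = 0.015639, so r = 0.062557 = 6.256%.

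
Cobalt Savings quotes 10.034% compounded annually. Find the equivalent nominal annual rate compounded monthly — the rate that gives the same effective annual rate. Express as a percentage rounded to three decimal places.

9.600%

Compounded annually, EAR = nominal = 0.100340.
Solve (1 + r/12)^12 = 1.100340: r/12 = 1.100340^(1/12) − 1 = 0.008000, so r = 0.096001 = 9.600%.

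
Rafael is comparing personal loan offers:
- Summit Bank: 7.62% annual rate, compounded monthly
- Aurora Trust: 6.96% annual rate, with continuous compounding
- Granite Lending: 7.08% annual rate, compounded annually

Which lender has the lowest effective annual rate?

Summit Bank: (1 + 0.0762/12)^12 − 1 = 7.892%
Aurora Trust: e^0.0696 − 1 = 7.208%
Granite Lending: compounded annually, EAR = 7.080%
The lowest effective annual rate is Granite Lending at 7.080%.

Granite Lending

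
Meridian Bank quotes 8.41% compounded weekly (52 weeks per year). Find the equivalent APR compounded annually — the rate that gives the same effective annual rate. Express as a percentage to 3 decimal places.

8.766%

EAR = (1 + 0.0841/52)^52 − 1 = 0.087664.
Compounded annually, the equivalent nominal rate is the EAR itself: 8.766%.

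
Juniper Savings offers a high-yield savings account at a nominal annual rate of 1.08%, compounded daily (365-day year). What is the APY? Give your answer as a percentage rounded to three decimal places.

EAR = (1 + 0.0108/365)^365 − 1.
= 1.010858 − 1 = 1.086%.

1.086%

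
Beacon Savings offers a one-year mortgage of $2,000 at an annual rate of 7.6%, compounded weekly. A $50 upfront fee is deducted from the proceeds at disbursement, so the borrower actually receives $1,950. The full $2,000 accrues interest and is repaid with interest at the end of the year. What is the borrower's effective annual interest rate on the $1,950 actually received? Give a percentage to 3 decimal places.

Amount owed after one year: 2,000 × (1 + 0.076/52)^52 = 2,000 × 1.078903 = $2,157.81.
Effective rate on net proceeds: 2,157.81 / 1,950 − 1 = 0.106567 = 10.657%.

10.657%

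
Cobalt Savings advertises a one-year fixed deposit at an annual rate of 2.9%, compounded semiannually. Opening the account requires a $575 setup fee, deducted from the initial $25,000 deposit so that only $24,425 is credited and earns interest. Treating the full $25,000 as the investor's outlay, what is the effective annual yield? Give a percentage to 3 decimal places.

0.554%

Value after one year: 24,425 × (1 + 0.029/2)^2 = 24,425 × 1.029210 = $25,138.46.
Effective yield on the $25,000 outlay: 25,138.46 / 25,000 − 1 = 0.005538 = 0.554%.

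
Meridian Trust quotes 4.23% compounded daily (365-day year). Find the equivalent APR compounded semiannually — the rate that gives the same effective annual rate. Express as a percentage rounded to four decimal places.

4.2748%

EAR = (1 + 0.0423/365)^365 − 1 = 0.043205.
Solve (1 + r/2)^2 = 1.043205: r/2 = 1.043205^(1/2) − 1 = 0.021374, so r = 0.042748 = 4.2748%.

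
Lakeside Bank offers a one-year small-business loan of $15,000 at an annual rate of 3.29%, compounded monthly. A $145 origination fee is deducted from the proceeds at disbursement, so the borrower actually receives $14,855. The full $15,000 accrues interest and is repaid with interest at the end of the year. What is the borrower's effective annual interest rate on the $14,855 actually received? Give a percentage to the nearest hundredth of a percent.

Amount owed after one year: 15,000 × (1 + 0.0329/12)^12 = 15,000 × 1.033401 = $15,501.01.
Effective rate on net proceeds: 15,501.01 / 14,855 − 1 = 0.043488 = 4.35%.

4.35%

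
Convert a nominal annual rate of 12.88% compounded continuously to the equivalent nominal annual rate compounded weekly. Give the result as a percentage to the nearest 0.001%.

EAR under continuous compounding: e^0.1288 − 1 = 0.137463.
Solve (1 + r/52)^52 = 1.137463: r/52 = 1.137463^(1/52) − 1 = 0.002480, so r = 0.128960 = 12.896%.

12.896%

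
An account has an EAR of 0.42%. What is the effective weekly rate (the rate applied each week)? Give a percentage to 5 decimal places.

The per-week rate i satisfies (1 + i)^52 = 1 + 0.0042.
i = 1.0042^(1/52) − 1 = 0.0000806 = 0.00806%.

0.00806%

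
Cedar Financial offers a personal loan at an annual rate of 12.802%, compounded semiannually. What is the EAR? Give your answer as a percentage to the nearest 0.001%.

13.212%

EAR = (1 + 0.12802/2)^2 − 1.
= (1 + 0.064010)^2 − 1 = 1.132117 − 1 = 13.212%.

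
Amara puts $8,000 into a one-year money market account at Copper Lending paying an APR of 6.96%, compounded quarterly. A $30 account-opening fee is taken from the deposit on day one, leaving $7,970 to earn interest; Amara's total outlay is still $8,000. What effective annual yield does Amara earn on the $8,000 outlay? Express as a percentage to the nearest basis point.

Value after one year: 7,970 × (1 + 0.0696/4)^4 = 7,970 × 1.071438 = $8,539.36.
Effective yield on the $8,000 outlay: 8,539.36 / 8,000 − 1 = 0.067420 = 6.74%.

6.74%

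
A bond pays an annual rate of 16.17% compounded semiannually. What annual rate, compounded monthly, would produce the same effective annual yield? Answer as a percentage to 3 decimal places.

EAR = (1 + 0.1617/2)^2 − 1 = 0.168237.
Solve (1 + r/12)^12 = 1.168237: r/12 = 1.168237^(1/12) − 1 = 0.013042, so r = 0.156507 = 15.651%.

15.651%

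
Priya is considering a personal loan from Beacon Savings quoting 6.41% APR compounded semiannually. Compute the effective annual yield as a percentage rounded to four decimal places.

6.5127%

EAR = (1 + 0.0641/2)^2 − 1.
= 1.065127 − 1 = 6.5127%.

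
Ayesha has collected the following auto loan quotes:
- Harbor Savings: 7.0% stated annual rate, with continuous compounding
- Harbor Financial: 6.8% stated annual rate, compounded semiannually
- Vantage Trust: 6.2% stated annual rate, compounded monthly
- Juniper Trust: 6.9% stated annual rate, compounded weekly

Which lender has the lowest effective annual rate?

Vantage Trust

Harbor Savings: e^0.070 − 1 = 7.251%
Harbor Financial: (1 + 0.068/2)^2 − 1 = 6.916%
Vantage Trust: (1 + 0.062/12)^12 − 1 = 6.379%
Juniper Trust: (1 + 0.069/52)^52 − 1 = 7.139%
The lowest effective annual rate is Vantage Trust at 6.379%.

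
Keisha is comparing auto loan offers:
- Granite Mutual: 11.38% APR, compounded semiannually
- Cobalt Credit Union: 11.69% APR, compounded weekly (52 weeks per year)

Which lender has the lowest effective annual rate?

Granite Mutual

Granite Mutual: (1 + 0.1138/2)^2 − 1 = 11.704%
Cobalt Credit Union: (1 + 0.1169/52)^52 − 1 = 12.386%
The lowest effective annual rate is Granite Mutual at 11.704%.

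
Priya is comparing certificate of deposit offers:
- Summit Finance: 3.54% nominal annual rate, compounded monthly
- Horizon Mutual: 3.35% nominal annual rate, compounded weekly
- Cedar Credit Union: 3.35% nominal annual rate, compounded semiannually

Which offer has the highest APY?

Summit Finance: (1 + 0.0354/12)^12 − 1 = 3.598%
Horizon Mutual: (1 + 0.0335/52)^52 − 1 = 3.406%
Cedar Credit Union: (1 + 0.0335/2)^2 − 1 = 3.378%
The highest effective annual rate is Summit Finance at 3.598%.

Summit Finance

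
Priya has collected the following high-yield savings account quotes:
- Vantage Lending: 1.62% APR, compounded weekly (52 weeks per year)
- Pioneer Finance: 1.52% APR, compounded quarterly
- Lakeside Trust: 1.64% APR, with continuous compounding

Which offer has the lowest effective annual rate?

Pioneer Finance

Vantage Lending: (1 + 0.0162/52)^52 − 1 = 1.633%
Pioneer Finance: (1 + 0.0152/4)^4 − 1 = 1.529%
Lakeside Trust: e^0.0164 − 1 = 1.654%
The lowest effective annual rate is Pioneer Finance at 1.529%.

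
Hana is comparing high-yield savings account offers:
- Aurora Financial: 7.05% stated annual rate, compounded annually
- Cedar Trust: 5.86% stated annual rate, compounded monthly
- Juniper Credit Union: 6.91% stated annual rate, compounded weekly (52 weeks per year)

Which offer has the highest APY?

Aurora Financial: compounded annually, EAR = 7.050%
Cedar Trust: (1 + 0.0586/12)^12 − 1 = 6.020%
Juniper Credit Union: (1 + 0.0691/52)^52 − 1 = 7.149%
The highest effective annual rate is Juniper Credit Union at 7.149%.

Juniper Credit Union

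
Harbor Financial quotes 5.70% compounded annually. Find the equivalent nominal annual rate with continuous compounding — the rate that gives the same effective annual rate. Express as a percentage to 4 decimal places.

Compounded annually, EAR = nominal = 0.057000.
Equivalent continuous rate: r = ln(1 + 0.057000) = 0.055435 = 5.5435%.

5.5435%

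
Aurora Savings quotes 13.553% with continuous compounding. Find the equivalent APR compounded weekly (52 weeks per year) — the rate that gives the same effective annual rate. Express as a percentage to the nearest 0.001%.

EAR under continuous compounding: e^0.13553 − 1 = 0.145144.
Solve (1 + r/52)^52 = 1.145144: r/52 = 1.145144^(1/52) − 1 = 0.002610, so r = 0.135707 = 13.571%.

13.571%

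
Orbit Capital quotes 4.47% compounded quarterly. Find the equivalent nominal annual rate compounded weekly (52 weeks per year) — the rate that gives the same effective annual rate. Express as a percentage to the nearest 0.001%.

4.447%

EAR = (1 + 0.0447/4)^4 − 1 = 0.045455.
Solve (1 + r/52)^52 = 1.045455: r/52 = 1.045455^(1/52) − 1 = 0.000855, so r = 0.044471 = 4.447%.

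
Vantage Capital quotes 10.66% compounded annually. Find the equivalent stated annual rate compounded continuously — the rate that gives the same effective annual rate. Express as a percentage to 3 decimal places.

Compounded annually, EAR = nominal = 0.106600.
Equivalent continuous rate: r = ln(1 + 0.106600) = 0.101292 = 10.129%.

10.129%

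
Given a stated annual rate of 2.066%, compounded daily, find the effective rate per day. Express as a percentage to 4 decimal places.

With a nominal annual rate compounded daily, the periodic rate is the nominal rate divided by 365.
i = 0.02066 / 365 = 0.0000566 = 0.0057%.

0.0057%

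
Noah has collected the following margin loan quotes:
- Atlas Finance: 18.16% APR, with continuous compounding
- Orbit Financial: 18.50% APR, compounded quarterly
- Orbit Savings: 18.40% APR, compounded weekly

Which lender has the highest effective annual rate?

Atlas Finance: e^0.1816 − 1 = 19.913%
Orbit Financial: (1 + 0.1850/4)^4 − 1 = 19.823%
Orbit Savings: (1 + 0.1840/52)^52 − 1 = 20.163%
The highest effective annual rate is Orbit Savings at 20.163%.

Orbit Savings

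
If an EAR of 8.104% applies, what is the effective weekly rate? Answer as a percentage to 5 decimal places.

The per-week rate i satisfies (1 + i)^52 = 1 + 0.08104.
i = 1.08104^(1/52) − 1 = 0.0014997 = 0.14997%.

0.14997%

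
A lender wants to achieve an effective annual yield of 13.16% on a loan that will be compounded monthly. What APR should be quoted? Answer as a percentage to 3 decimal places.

12.427%

(1 + r/12)^12 − 1 = 0.1316, so 1 + r/12 = 1.1316^(1/12).
r/12 = 0.010356, so r = 0.124272 = 12.427%.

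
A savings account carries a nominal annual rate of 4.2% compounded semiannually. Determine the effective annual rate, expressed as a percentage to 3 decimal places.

4.244%

EAR = (1 + 0.042/2)^2 − 1.
= (1 + 0.021000)^2 − 1 = 1.042441 − 1 = 4.244%.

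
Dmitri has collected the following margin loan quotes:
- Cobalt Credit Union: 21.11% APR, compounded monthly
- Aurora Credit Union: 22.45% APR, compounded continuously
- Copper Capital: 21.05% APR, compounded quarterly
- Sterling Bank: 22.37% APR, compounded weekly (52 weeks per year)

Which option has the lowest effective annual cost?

Copper Capital

Cobalt Credit Union: (1 + 0.2111/12)^12 − 1 = 23.277%
Aurora Credit Union: e^0.2245 − 1 = 25.170%
Copper Capital: (1 + 0.2105/4)^4 − 1 = 22.771%
Sterling Bank: (1 + 0.2237/52)^52 − 1 = 25.010%
The lowest effective annual rate is Copper Capital at 22.771%.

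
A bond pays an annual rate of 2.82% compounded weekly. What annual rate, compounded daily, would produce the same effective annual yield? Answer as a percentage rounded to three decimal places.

EAR = (1 + 0.0282/52)^52 − 1 = 0.028594.
Solve (1 + r/365)^365 = 1.028594: r/365 = 1.028594^(1/365) − 1 = 0.000077, so r = 0.028193 = 2.819%.

2.819%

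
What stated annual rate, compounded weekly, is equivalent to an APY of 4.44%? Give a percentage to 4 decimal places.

4.3461%

(1 + r/52)^52 − 1 = 0.0444, so 1 + r/52 = 1.0444^(1/52).
r/52 = 0.000836, so r = 0.043461 = 4.3461%.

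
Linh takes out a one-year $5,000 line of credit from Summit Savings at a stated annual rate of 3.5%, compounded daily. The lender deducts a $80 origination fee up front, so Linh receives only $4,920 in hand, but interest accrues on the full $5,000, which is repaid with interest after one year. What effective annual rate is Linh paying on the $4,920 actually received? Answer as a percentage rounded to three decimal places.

Amount owed after one year: 5,000 × (1 + 0.035/365)^365 = 5,000 × 1.035618 = $5,178.09.
Effective rate on net proceeds: 5,178.09 / 4,920 − 1 = 0.052457 = 5.246%.

5.246%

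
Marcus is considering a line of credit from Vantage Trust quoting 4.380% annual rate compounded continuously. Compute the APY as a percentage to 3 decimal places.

4.477%

With continuous compounding, EAR = e^0.04380 − 1.
e^0.04380 = 1.044773, so EAR = 0.044773 = 4.477%.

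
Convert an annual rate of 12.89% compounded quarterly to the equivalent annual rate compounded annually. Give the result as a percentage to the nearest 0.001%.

EAR = (1 + 0.1289/4)^4 − 1 = 0.135266.
Compounded annually, the equivalent nominal rate is the EAR itself: 13.527%.

13.527%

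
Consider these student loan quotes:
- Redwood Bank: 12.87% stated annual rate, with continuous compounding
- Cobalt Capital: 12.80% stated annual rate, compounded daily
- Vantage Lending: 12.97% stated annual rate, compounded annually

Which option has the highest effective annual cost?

Redwood Bank

Redwood Bank: e^0.1287 − 1 = 13.735%
Cobalt Capital: (1 + 0.1280/365)^365 − 1 = 13.653%
Vantage Lending: compounded annually, EAR = 12.970%
The highest effective annual rate is Redwood Bank at 13.735%.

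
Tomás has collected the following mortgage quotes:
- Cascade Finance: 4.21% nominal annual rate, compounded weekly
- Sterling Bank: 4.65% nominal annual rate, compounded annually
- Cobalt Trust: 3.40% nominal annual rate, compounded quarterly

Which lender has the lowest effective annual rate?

Cobalt Trust

Cascade Finance: (1 + 0.0421/52)^52 − 1 = 4.298%
Sterling Bank: compounded annually, EAR = 4.650%
Cobalt Trust: (1 + 0.0340/4)^4 − 1 = 3.444%
The lowest effective annual rate is Cobalt Trust at 3.444%.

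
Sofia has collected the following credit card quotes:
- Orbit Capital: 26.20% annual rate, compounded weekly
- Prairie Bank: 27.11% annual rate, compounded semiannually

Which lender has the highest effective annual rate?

Orbit Capital: (1 + 0.2620/52)^52 − 1 = 29.867%
Prairie Bank: (1 + 0.2711/2)^2 − 1 = 28.947%
The highest effective annual rate is Orbit Capital at 29.867%.

Orbit Capital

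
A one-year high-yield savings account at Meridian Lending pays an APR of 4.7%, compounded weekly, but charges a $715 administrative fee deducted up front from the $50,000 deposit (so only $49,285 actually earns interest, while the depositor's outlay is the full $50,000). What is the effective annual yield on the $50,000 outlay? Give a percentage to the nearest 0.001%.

3.311%

Value after one year: 49,285 × (1 + 0.047/52)^52 = 49,285 × 1.048100 = $51,655.60.
Effective yield on the $50,000 outlay: 51,655.60 / 50,000 − 1 = 0.033112 = 3.311%.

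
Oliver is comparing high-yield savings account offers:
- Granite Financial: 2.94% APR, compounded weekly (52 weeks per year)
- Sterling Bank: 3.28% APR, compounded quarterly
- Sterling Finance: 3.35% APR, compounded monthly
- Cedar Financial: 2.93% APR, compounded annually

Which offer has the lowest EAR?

Granite Financial: (1 + 0.0294/52)^52 − 1 = 2.983%
Sterling Bank: (1 + 0.0328/4)^4 − 1 = 3.321%
Sterling Finance: (1 + 0.0335/12)^12 − 1 = 3.402%
Cedar Financial: compounded annually, EAR = 2.930%
The lowest effective annual rate is Cedar Financial at 2.930%.

Cedar Financial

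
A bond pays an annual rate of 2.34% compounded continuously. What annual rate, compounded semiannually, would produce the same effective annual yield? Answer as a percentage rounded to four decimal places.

EAR under continuous compounding: e^0.0234 − 1 = 0.023676.
Solve (1 + r/2)^2 = 1.023676: r/2 = 1.023676^(1/2) − 1 = 0.011769, so r = 0.023537 = 2.3537%.

2.3537%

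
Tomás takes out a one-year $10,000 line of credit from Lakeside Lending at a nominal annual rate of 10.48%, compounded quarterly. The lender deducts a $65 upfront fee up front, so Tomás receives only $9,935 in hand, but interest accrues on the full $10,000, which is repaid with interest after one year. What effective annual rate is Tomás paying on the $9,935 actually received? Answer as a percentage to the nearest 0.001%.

Amount owed after one year: 10,000 × (1 + 0.1048/4)^4 = 10,000 × 1.108991 = $11,089.91.
Effective rate on net proceeds: 11,089.91 / 9,935 − 1 = 0.116247 = 11.625%.

11.625%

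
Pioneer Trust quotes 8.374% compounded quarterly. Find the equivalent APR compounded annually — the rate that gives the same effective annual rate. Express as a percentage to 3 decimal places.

EAR = (1 + 0.08374/4)^4 − 1 = 0.086407.
Compounded annually, the equivalent nominal rate is the EAR itself: 8.641%.

8.641%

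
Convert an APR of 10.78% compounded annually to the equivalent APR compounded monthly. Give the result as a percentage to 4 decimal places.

10.2814%

Compounded annually, EAR = nominal = 0.107800.
Solve (1 + r/12)^12 = 1.107800: r/12 = 1.107800^(1/12) − 1 = 0.008568, so r = 0.102814 = 10.2814%.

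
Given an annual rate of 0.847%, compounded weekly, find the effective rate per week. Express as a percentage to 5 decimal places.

0.01629%

With a nominal annual rate compounded weekly, the periodic rate is the nominal rate divided by 52.
i = 0.00847 / 52 = 0.0001629 = 0.01629%.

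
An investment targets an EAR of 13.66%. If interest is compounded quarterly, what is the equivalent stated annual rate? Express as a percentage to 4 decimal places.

(1 + r/4)^4 − 1 = 0.1366, so 1 + r/4 = 1.1366^(1/4).
r/4 = 0.032528, so r = 0.130113 = 13.0113%.

13.0113%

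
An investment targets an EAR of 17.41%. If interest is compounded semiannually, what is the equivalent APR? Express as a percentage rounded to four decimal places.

16.7118%

(1 + r/2)^2 − 1 = 0.1741, so 1 + r/2 = 1.1741^(1/2).
r/2 = 0.083559, so r = 0.167118 = 16.7118%.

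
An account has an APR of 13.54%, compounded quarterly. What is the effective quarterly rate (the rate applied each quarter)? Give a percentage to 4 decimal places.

With a nominal annual rate compounded quarterly, the periodic rate is the nominal rate divided by 4.
i = 0.1354 / 4 = 0.0338500 = 3.3850%.

3.3850%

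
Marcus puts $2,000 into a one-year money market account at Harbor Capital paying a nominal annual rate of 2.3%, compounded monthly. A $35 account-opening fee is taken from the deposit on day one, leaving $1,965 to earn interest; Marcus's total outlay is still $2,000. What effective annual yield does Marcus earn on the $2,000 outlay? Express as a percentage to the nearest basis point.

0.53%

Value after one year: 1,965 × (1 + 0.023/12)^12 = 1,965 × 1.023244 = $2,010.67.
Effective yield on the $2,000 outlay: 2,010.67 / 2,000 − 1 = 0.005337 = 0.53%.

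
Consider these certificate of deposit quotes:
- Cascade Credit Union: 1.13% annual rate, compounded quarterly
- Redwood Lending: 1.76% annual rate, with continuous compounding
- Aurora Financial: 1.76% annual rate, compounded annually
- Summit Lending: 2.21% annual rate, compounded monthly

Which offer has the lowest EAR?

Cascade Credit Union

Cascade Credit Union: (1 + 0.0113/4)^4 − 1 = 1.135%
Redwood Lending: e^0.0176 − 1 = 1.776%
Aurora Financial: compounded annually, EAR = 1.760%
Summit Lending: (1 + 0.0221/12)^12 − 1 = 2.233%
The lowest effective annual rate is Cascade Credit Union at 1.135%.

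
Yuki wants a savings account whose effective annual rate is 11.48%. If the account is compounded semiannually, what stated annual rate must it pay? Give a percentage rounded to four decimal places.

11.1682%

(1 + r/2)^2 − 1 = 0.1148, so 1 + r/2 = 1.1148^(1/2).
r/2 = 0.055841, so r = 0.111682 = 11.1682%.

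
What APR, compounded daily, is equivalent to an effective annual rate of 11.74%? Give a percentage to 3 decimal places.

(1 + r/365)^365 − 1 = 0.1174, so 1 + r/365 = 1.1174^(1/365).
r/365 = 0.000304, so r = 0.111021 = 11.102%.

11.102%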